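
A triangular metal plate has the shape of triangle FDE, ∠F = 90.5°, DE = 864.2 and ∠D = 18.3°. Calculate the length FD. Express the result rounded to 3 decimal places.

The third angle is ∠E = 180° − ∠F − ∠D = 71.20°.
Law of sines: FD = DE·sin E/sin F ≈ 818.13.

818.125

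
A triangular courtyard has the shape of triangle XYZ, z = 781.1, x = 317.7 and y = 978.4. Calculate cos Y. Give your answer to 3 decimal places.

By the law of cosines, cos Y = (z² + x² − y²) / (2·z·x) ≈ -0.49609, so ∠Y ≈ 119.74°.

cos Y ≈ -0.496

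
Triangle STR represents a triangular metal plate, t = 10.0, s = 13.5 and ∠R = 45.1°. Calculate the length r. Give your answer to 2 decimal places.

By the law of cosines, r² = s² + t² − 2·s·t·cos R = 91.665, so r ≈ 9.5742.

9.57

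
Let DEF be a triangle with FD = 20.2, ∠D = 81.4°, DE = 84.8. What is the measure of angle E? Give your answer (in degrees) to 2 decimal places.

By the law of cosines, EF² = FD² + DE² − 2·FD·DE·cos D = 7086.8, so EF ≈ 84.183.
Law of cosines again: cos E = (DE² + EF² − FD²)/(2·DE·EF) ≈ 0.97145, so ∠E ≈ 13.72°.

∠E ≈ 13.72°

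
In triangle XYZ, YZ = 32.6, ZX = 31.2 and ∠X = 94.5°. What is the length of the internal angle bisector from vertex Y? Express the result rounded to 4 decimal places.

Law of sines: sin Y = ZX·sin X/YZ ≈ 0.95410.
Since YZ ≥ ZX, only the acute value applies: ∠Y ≈ 72.57°.
Then ∠Z = 180° − ∠X − ∠Y ≈ 12.93°.
Law of sines gives XY = YZ·sin Z/sin X ≈ 7.3149.
The bisector from Y has length 2·XY·YZ·cos(∠Y/2)/(XY+YZ) ≈ 9.6314.

9.6314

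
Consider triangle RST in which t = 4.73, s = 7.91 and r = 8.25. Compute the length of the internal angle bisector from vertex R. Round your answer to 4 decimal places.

By the law of cosines, cos R = (s² + t² − r²) / (2·s·t) ≈ 0.22556, so ∠R ≈ 76.96°.
The bisector from R has length 2·s·t·cos(∠R/2)/(s+t) ≈ 4.6342.

4.6342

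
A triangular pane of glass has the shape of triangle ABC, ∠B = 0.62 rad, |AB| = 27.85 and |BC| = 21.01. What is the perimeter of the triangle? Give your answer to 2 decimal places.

By the law of cosines, |CA|² = |AB|² + |BC|² − 2·|AB|·|BC|·cos B = 264.6, so |CA| ≈ 16.266.
Semiperimeter s = (21.01+16.266+27.85)/2 = 32.563.
Perimeter = 21.01 + 16.266 + 27.85 = 65.126.

65.13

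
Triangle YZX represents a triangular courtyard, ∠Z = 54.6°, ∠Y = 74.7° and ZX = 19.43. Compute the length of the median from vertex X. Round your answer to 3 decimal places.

The third angle is ∠X = 180° − ∠Y − ∠Z = 50.70°.
Law of sines: XY = ZX·sin Z/sin Y ≈ 16.42.
Law of sines: YZ = ZX·sin X/sin Y ≈ 15.588.
Median from X: ½√(2·ZX² + 2·XY² − YZ²) ≈ 16.212.

16.212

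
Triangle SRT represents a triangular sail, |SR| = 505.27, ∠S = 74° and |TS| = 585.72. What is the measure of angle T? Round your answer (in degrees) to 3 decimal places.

By the law of cosines, |RT|² = |TS|² + |SR|² − 2·|TS|·|SR|·cos S = 4.3522e+05, so |RT| ≈ 659.71.
Law of cosines again: cos T = (|RT|² + |TS|² − |SR|²)/(2·|RT|·|TS|) ≈ 0.67673, so ∠T ≈ 47.41°.

47.411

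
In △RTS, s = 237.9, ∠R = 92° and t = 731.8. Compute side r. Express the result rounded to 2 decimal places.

777.35

By the law of cosines, r² = t² + s² − 2·t·s·cos R = 6.0428e+05, so r ≈ 777.35.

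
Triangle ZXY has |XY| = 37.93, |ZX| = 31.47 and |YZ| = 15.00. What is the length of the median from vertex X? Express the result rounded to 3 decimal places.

34.033

Median from X: ½√(2·|ZX|² + 2·|XY|² − |YZ|²) ≈ 34.033.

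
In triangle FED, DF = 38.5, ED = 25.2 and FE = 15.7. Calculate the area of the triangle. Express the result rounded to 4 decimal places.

128.7584

Semiperimeter s = (25.2 + 38.5 + 15.7)/2 = 39.7.
Heron's formula: area = √(39.7·14.5·1.2·24) ≈ 128.76.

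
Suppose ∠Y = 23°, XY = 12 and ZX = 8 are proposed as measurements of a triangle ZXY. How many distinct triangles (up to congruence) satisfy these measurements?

2

XY·sin Y = 12·sin(23°) ≈ 4.689.
Since XY sin Y < ZX < XY (4.689 < 8 < 12), two triangles exist.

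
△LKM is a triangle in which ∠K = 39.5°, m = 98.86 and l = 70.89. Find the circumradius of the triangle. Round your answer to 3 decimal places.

R ≈ 49.611

By the law of cosines, k² = m² + l² − 2·m·l·cos K = 3983.3, so k ≈ 63.114.
Area = ½·m·l·sin K ≈ 2228.9.
Circumradius = k/(2 sin K) ≈ 49.611.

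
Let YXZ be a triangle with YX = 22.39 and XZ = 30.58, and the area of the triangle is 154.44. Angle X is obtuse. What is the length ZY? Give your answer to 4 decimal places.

51.5612

From area = ½·YX·XZ·sin X, we get sin X = 2·area/(YX·XZ) ≈ 0.45113.
Taking the obtuse solution, ∠X ≈ 2.6736 rad.
Law of cosines then gives ZY ≈ 51.561.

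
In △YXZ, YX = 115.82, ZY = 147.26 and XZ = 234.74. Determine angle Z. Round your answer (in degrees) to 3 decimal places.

23.557

By the law of cosines, cos Z = (XZ² + ZY² − YX²) / (2·XZ·ZY) ≈ 0.91666, so ∠Z ≈ 23.56°.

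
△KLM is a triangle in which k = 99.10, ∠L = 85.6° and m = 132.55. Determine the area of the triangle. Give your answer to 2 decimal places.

area ≈ 6548.50

Area = ½·m·k·sin L ≈ 6548.5.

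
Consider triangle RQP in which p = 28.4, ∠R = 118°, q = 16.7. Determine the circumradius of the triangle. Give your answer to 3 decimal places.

By the law of cosines, r² = q² + p² − 2·q·p·cos R = 1530.8, so r ≈ 39.125.
Area = ½·q·p·sin R ≈ 209.38.
Circumradius = r/(2 sin R) ≈ 22.156.

22.156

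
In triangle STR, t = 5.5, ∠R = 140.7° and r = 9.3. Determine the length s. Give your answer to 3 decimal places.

Law of sines: sin T = t·sin R/r ≈ 0.37458.
Since r ≥ t, only the acute value applies: ∠T ≈ 22.00°.
Then ∠S = 180° − ∠R − ∠T ≈ 17.30°.
Law of sines gives s = r·sin S/sin R ≈ 4.3668.

4.367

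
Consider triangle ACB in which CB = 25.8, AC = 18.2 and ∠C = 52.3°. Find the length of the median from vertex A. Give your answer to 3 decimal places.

By the law of cosines, BA² = AC² + CB² − 2·AC·CB·cos C = 422.58, so BA ≈ 20.557.
Median from A: ½√(2·BA² + 2·AC² − CB²) ≈ 14.509.

14.509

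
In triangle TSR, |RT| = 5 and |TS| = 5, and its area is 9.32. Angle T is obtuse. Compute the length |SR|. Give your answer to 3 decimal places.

From area = ½·|RT|·|TS|·sin T, we get sin T = 2·area/(|RT|·|TS|) ≈ 0.74560.
Taking the obtuse solution, ∠T ≈ 131.79°.
Law of cosines then gives |SR| ≈ 9.128.

9.128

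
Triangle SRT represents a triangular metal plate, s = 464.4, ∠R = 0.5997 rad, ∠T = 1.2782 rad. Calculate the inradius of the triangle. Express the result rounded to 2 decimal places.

The third angle is ∠S = π − ∠R − ∠T = 1.2637 rad.
Law of sines: r = s·sin R/sin S ≈ 274.97.
Law of sines: t = s·sin T/sin S ≈ 466.49.
Area = ½·s·r·sin T ≈ 61134.
Semiperimeter p = (464.4+274.97+466.49)/2 = 602.93.
Inradius = area/p = 61134/602.93 ≈ 101.4.

101.40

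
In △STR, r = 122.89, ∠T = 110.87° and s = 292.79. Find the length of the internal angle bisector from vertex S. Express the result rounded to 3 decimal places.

By the law of cosines, t² = r² + s² − 2·r·s·cos T = 1.2646e+05, so t ≈ 355.62.
Law of cosines again: cos S = (t² + r² − s²)/(2·t·r) ≈ 0.63888, so ∠S ≈ 50.29°.
The bisector from S has length 2·t·r·cos(∠S/2)/(t+r) ≈ 165.35.

t_S ≈ 165.348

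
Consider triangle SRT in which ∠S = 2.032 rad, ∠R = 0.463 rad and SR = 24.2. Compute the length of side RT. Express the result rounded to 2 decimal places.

The third angle is ∠T = π − ∠S − ∠R = 0.647 rad.
Law of sines: RT = SR·sin S/sin T ≈ 35.971.

35.97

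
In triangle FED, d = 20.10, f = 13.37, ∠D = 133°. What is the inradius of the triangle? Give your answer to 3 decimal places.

Law of sines: sin F = f·sin D/d ≈ 0.48648.
Since d ≥ f, only the acute value applies: ∠F ≈ 29.11°.
Then ∠E = 180° − ∠D − ∠F ≈ 17.89°.
Law of sines gives e = d·sin E/sin D ≈ 8.4429.
Area = ½·d·f·sin E ≈ 41.278.
Semiperimeter s = (13.37+8.4429+20.1)/2 = 20.956.
Inradius = area/s = 41.278/20.956 ≈ 1.9697.

1.970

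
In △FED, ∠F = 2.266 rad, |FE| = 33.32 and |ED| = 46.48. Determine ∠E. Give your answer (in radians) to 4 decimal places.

0.2926

Law of sines: sin D = |FE|·sin F/|ED| ≈ 0.55050.
Since |ED| ≥ |FE|, only the acute value applies: ∠D ≈ 0.583 rad.
Then ∠E = π − ∠F − ∠D ≈ 0.293 rad.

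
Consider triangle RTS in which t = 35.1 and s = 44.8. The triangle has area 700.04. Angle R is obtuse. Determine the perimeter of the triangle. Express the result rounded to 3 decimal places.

From area = ½·t·s·sin R, we get sin R = 2·area/(t·s) ≈ 0.89036.
Taking the obtuse solution, ∠R ≈ 2.043 rad.
Law of cosines then gives r ≈ 68.343.
Perimeter = 68.343 + 35.1 + 44.8 = 148.24.

perimeter ≈ 148.243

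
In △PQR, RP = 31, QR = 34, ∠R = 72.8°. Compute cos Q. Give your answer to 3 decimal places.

By the law of cosines, PQ² = QR² + RP² − 2·QR·RP·cos R = 1493.6, so PQ ≈ 38.648.
Law of cosines again: cos Q = (PQ² + QR² − RP²)/(2·PQ·QR) ≈ 0.64255, so ∠Q ≈ 50.02°.

cos Q ≈ 0.643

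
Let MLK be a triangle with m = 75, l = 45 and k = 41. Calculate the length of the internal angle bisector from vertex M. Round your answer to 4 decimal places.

By the law of cosines, cos M = (l² + k² − m²) / (2·l·k) ≈ -0.52005, so ∠M ≈ 121.34°.
The bisector from M has length 2·l·k·cos(∠M/2)/(l+k) ≈ 21.019.

t_M ≈ 21.0189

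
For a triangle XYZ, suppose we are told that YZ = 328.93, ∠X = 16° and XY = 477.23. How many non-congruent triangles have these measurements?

2

XY·sin X = 477.23·sin(16°) ≈ 131.5.
Since XY sin X < YZ < XY (131.5 < 328.93 < 477.23), two triangles exist.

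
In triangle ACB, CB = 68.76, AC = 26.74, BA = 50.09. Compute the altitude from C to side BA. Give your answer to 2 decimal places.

22.13

Semiperimeter s = (68.76 + 50.09 + 26.74)/2 = 72.795.
Heron's formula: area = √(72.795·4.035·22.705·46.055) ≈ 554.21.
The altitude from C has length 2·area/BA ≈ 22.128.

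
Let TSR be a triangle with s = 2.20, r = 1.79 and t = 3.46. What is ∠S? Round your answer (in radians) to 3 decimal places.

∠S ≈ 0.584 rad

By the law of cosines, cos S = (r² + t² − s²) / (2·r·t) ≈ 0.83441, so ∠S ≈ 0.584 rad.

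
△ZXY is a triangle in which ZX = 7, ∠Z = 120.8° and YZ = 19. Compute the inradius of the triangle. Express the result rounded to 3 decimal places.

r ≈ 2.314

By the law of cosines, XY² = YZ² + ZX² − 2·YZ·ZX·cos Z = 546.2, so XY ≈ 23.371.
Area = ½·YZ·ZX·sin Z ≈ 57.121.
Semiperimeter s = (23.371+19+7)/2 = 24.685.
Inradius = area/s = 57.121/24.685 ≈ 2.3139.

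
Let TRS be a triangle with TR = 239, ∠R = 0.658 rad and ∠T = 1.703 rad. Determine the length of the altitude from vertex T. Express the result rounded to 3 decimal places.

The third angle is ∠S = π − ∠T − ∠R = 0.781 rad.
Law of sines: RS = TR·sin T/sin S ≈ 336.67.
Law of sines: ST = TR·sin R/sin S ≈ 207.7.
Area = ½·TR·RS·sin R ≈ 24603.
The altitude from T has length 2·area/RS ≈ 146.16.

146.157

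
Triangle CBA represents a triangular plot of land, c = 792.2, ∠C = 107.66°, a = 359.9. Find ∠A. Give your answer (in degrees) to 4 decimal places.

Law of sines: sin A = a·sin C/c ≈ 0.43289.
Since c ≥ a, only the acute value applies: ∠A ≈ 25.65°.
Then ∠B = 180° − ∠C − ∠A ≈ 46.69°.

∠A ≈ 25.6514°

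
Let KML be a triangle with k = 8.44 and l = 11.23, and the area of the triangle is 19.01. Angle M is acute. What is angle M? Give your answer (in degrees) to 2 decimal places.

From area = ½·l·k·sin M, we get sin M = 2·area/(l·k) ≈ 0.40113.
Taking the acute solution, ∠M ≈ 23.65°.

23.65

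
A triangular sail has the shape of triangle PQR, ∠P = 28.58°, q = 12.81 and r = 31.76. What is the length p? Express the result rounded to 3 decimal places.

21.407

By the law of cosines, p² = q² + r² − 2·q·r·cos P = 458.25, so p ≈ 21.407.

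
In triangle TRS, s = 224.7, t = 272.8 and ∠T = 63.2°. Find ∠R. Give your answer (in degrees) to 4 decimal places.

Law of sines: sin S = s·sin T/t ≈ 0.73521.
Since t ≥ s, only the acute value applies: ∠S ≈ 47.32°.
Then ∠R = 180° − ∠T − ∠S ≈ 69.48°.

69.4754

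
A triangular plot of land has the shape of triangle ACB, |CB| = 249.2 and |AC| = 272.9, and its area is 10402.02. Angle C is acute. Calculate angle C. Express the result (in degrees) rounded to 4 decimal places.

17.8130

From area = ½·|AC|·|CB|·sin C, we get sin C = 2·area/(|AC|·|CB|) ≈ 0.30591.
Taking the acute solution, ∠C ≈ 17.81°.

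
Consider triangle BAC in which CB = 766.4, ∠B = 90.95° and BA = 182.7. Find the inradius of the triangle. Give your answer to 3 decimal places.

By the law of cosines, AC² = CB² + BA² − 2·CB·BA·cos B = 6.2539e+05, so AC ≈ 790.82.
Area = ½·CB·BA·sin B ≈ 70001.
Semiperimeter s = (790.82+766.4+182.7)/2 = 869.96.
Inradius = area/s = 70001/869.96 ≈ 80.465.

80.465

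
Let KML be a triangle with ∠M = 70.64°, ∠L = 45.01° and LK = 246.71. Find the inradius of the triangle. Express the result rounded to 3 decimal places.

61.629

The third angle is ∠K = 180° − ∠M − ∠L = 64.35°.
Law of sines: ML = LK·sin K/sin M ≈ 235.73.
Law of sines: KM = LK·sin L/sin M ≈ 184.94.
Area = ½·LK·ML·sin L ≈ 20565.
Semiperimeter s = (235.73+246.71+184.94)/2 = 333.69.
Inradius = area/s = 20565/333.69 ≈ 61.629.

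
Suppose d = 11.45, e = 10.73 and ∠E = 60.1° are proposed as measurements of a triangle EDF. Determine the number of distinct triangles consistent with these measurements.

2

d·sin E = 11.45·sin(60.1°) ≈ 9.926.
Since d sin E < e < d (9.926 < 10.73 < 11.45), two triangles exist.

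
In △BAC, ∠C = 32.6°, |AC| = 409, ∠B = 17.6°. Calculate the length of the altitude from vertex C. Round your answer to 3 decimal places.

The third angle is ∠A = 180° − ∠C − ∠B = 129.80°.
Law of sines: |CB| = |AC|·sin A/sin B ≈ 1039.2.
Law of sines: |BA| = |AC|·sin C/sin B ≈ 728.77.
Area = ½·|AC|·|CB|·sin C ≈ 1.145e+05.
The altitude from C has length 2·area/|BA| ≈ 314.23.

h_C ≈ 314.228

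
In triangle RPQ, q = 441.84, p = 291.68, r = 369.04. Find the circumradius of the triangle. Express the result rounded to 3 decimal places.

By the law of cosines, cos R = (p² + q² − r²) / (2·p·q) ≈ 0.55910, so ∠R ≈ 56.01°.
Circumradius = r/(2 sin R) ≈ 222.55.

222.555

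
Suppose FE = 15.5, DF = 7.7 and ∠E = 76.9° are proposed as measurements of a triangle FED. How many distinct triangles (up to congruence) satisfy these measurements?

0

FE·sin E = 15.5·sin(76.9°) ≈ 15.1.
Since DF = 7.7 < 15.1 = FE sin E, no triangle exists.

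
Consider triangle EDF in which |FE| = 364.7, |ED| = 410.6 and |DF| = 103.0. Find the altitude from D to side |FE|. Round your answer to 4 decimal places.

h_D ≈ 97.1410

Semiperimeter s = (103 + 364.7 + 410.6)/2 = 439.15.
Heron's formula: area = √(439.15·336.15·74.45·28.55) ≈ 17714.
The altitude from D has length 2·area/|FE| ≈ 97.141.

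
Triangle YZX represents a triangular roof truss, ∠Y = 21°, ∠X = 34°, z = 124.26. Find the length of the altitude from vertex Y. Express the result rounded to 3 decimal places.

h_Y ≈ 69.485

The third angle is ∠Z = 180° − ∠X − ∠Y = 125.00°.
Law of sines: y = z·sin Y/sin Z ≈ 54.362.
Law of sines: x = z·sin X/sin Z ≈ 84.826.
Area = ½·z·y·sin X ≈ 1888.7.
The altitude from Y has length 2·area/y ≈ 69.485.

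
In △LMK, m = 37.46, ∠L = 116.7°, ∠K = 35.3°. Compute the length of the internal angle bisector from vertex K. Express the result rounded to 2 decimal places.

t_K ≈ 46.80

The third angle is ∠M = 180° − ∠K − ∠L = 28.00°.
Law of sines: l = m·sin L/sin M ≈ 71.284.
Law of sines: k = m·sin K/sin M ≈ 46.108.
The bisector from K has length 2·l·m·cos(∠K/2)/(l+m) ≈ 46.8.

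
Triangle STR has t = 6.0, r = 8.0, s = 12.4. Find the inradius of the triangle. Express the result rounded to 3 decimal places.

1.506

Semiperimeter p = (12.4 + 6 + 8)/2 = 13.2.
Heron's formula: area = √(13.2·0.8·7.2·5.2) ≈ 19.884.
Inradius = area/p = 19.884/13.2 ≈ 1.5064.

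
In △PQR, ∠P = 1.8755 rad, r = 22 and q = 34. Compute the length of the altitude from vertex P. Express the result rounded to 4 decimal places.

h_P ≈ 15.6124

By the law of cosines, p² = q² + r² − 2·q·r·cos P = 2088.8, so p ≈ 45.704.
Area = ½·q·r·sin P ≈ 356.77.
The altitude from P has length 2·area/p ≈ 15.612.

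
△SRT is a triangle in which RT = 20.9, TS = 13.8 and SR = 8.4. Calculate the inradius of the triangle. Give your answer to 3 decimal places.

Semiperimeter s = (20.9 + 13.8 + 8.4)/2 = 21.55.
Heron's formula: area = √(21.55·0.65·7.75·13.15) ≈ 37.783.
Inradius = area/s = 37.783/21.55 ≈ 1.7533.

1.753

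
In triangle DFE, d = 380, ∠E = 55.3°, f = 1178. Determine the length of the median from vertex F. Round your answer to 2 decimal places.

m_F ≈ 486.30

By the law of cosines, e² = d² + f² − 2·d·f·cos E = 1.0224e+06, so e ≈ 1011.1.
Median from F: ½√(2·e² + 2·d² − f²) ≈ 486.3.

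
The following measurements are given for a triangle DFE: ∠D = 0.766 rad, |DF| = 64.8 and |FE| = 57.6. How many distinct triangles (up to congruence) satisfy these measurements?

2

|DF|·sin D = 64.8·sin(0.766 rad) ≈ 44.92.
Since |DF| sin D < |FE| < |DF| (44.92 < 57.6 < 64.8), two triangles exist.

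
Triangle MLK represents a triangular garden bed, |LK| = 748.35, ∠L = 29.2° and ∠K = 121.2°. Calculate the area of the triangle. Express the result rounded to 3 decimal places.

The third angle is ∠M = 180° − ∠L − ∠K = 29.60°.
Law of sines: |KM| = |LK|·sin L/sin M ≈ 739.14.
Law of sines: |ML| = |LK|·sin K/sin M ≈ 1295.9.
Area = ½·|LK|·|KM|·sin K ≈ 2.3656e+05.

236564.569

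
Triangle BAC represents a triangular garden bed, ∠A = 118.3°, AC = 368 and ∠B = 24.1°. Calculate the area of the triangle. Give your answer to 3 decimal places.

The third angle is ∠C = 180° − ∠B − ∠A = 37.60°.
Law of sines: CB = AC·sin A/sin B ≈ 793.51.
Law of sines: BA = AC·sin C/sin B ≈ 549.88.
Area = ½·AC·CB·sin C ≈ 89085.

area ≈ 89085.132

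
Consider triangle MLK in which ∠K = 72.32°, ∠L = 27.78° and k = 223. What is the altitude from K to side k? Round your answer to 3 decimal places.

The third angle is ∠M = 180° − ∠L − ∠K = 79.90°.
Law of sines: m = k·sin M/sin K ≈ 230.43.
Law of sines: l = k·sin L/sin K ≈ 109.09.
Area = ½·k·m·sin L ≈ 11975.
The altitude from K has length 2·area/k ≈ 107.4.

h_K ≈ 107.397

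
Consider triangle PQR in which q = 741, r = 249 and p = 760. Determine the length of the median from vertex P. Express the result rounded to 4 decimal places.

Median from P: ½√(2·q² + 2·r² − p²) ≈ 401.42.

401.4237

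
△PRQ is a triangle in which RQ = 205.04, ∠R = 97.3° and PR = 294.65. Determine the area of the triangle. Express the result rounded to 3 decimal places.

Area = ½·PR·RQ·sin R ≈ 29963.

area ≈ 29962.669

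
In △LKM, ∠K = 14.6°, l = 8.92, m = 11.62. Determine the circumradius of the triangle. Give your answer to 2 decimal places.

By the law of cosines, k² = m² + l² − 2·m·l·cos K = 13.984, so k ≈ 3.7395.
Area = ½·m·l·sin K ≈ 13.064.
Circumradius = k/(2 sin K) ≈ 7.4176.

R ≈ 7.42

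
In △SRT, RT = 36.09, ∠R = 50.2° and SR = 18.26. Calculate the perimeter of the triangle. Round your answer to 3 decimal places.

By the law of cosines, TS² = SR² + RT² − 2·SR·RT·cos R = 792.25, so TS ≈ 28.147.
Semiperimeter s = (36.09+28.147+18.26)/2 = 41.248.
Perimeter = 36.09 + 28.147 + 18.26 = 82.497.

perimeter ≈ 82.497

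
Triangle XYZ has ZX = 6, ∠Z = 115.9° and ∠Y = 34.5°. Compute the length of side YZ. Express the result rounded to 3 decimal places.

5.232

The third angle is ∠X = 180° − ∠Y − ∠Z = 29.60°.
Law of sines: YZ = ZX·sin X/sin Y ≈ 5.2324.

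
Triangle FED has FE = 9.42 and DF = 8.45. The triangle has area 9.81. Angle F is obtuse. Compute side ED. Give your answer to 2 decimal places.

From area = ½·DF·FE·sin F, we get sin F = 2·area/(DF·FE) ≈ 0.24649.
Taking the obtuse solution, ∠F ≈ 165.73°.
Law of cosines then gives ED ≈ 17.732.

17.73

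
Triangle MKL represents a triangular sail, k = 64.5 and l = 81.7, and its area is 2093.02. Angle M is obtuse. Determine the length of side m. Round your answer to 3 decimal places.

From area = ½·k·l·sin M, we get sin M = 2·area/(k·l) ≈ 0.79437.
Taking the obtuse solution, ∠M ≈ 127.40°.
Law of cosines then gives m ≈ 131.29.

131.290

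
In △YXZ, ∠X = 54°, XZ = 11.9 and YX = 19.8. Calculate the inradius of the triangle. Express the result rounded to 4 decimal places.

r ≈ 3.9945

By the law of cosines, ZY² = YX² + XZ² − 2·YX·XZ·cos X = 256.66, so ZY ≈ 16.021.
Area = ½·YX·XZ·sin X ≈ 95.31.
Semiperimeter s = (11.9+16.021+19.8)/2 = 23.86.
Inradius = area/s = 95.31/23.86 ≈ 3.9945.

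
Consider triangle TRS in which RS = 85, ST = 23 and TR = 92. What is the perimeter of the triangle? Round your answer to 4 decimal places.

perimeter ≈ 200.0000

Perimeter = 85 + 23 + 92 = 200.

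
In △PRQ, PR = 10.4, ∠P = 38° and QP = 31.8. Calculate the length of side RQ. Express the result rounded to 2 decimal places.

24.46

By the law of cosines, RQ² = QP² + PR² − 2·QP·PR·cos P = 598.18, so RQ ≈ 24.458.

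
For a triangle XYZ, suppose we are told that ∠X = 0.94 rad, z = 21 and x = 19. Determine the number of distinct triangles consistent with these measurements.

2

z·sin X = 21·sin(0.94 rad) ≈ 16.96.
Since z sin X < x < z (16.96 < 19 < 21), two triangles exist.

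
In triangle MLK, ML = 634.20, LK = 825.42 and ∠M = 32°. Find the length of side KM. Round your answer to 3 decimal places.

1291.737

Law of sines: sin K = ML·sin M/LK ≈ 0.40716.
Since LK ≥ ML, only the acute value applies: ∠K ≈ 24.03°.
Then ∠L = 180° − ∠M − ∠K ≈ 123.97°.
Law of sines gives KM = LK·sin L/sin M ≈ 1291.7.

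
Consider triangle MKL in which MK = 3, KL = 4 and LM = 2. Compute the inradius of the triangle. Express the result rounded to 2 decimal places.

Semiperimeter s = (4 + 2 + 3)/2 = 4.5.
Heron's formula: area = √(4.5·0.5·2.5·1.5) ≈ 2.9047.
Inradius = area/s = 2.9047/4.5 ≈ 0.6455.

0.65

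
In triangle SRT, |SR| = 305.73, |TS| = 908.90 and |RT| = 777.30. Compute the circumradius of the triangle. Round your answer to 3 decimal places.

By the law of cosines, cos S = (|TS|² + |SR|² − |RT|²) / (2·|TS|·|SR|) ≈ 0.56747, so ∠S ≈ 55.43°.
Circumradius = |RT|/(2 sin S) ≈ 472.01.

472.010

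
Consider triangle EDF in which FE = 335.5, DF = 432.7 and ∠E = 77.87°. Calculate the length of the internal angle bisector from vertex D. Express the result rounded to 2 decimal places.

Law of sines: sin D = FE·sin E/DF ≈ 0.75805.
Since DF ≥ FE, only the acute value applies: ∠D ≈ 49.29°.
Then ∠F = 180° − ∠E − ∠D ≈ 52.84°.
Law of sines gives ED = DF·sin F/sin E ≈ 352.7.
The bisector from D has length 2·ED·DF·cos(∠D/2)/(ED+DF) ≈ 353.22.

t_D ≈ 353.22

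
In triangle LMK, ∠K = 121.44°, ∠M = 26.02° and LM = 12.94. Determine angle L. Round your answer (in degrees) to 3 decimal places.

The third angle is ∠L = 180° − ∠M − ∠K = 32.54°.

32.540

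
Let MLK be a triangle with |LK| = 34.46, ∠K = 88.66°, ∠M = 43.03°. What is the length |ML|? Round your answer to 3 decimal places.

The third angle is ∠L = 180° − ∠K − ∠M = 48.31°.
Law of sines: |ML| = |LK|·sin K/sin M ≈ 50.486.

50.486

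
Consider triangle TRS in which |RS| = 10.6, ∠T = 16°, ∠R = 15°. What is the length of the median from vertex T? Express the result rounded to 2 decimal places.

The third angle is ∠S = 180° − ∠T − ∠R = 149.00°.
Law of sines: |ST| = |RS|·sin R/sin T ≈ 9.9532.
Law of sines: |TR| = |RS|·sin S/sin T ≈ 19.806.
Median from T: ½√(2·|ST|² + 2·|TR|² − |RS|²) ≈ 14.751.

14.75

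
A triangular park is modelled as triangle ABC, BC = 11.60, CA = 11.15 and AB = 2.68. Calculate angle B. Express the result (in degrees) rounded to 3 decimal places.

By the law of cosines, cos B = (AB² + BC² − CA²) / (2·AB·BC) ≈ 0.28017, so ∠B ≈ 73.73°.

73.730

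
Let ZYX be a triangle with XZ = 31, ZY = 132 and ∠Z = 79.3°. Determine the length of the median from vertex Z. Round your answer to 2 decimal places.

By the law of cosines, YX² = XZ² + ZY² − 2·XZ·ZY·cos Z = 16866, so YX ≈ 129.87.
Median from Z: ½√(2·XZ² + 2·ZY² − YX²) ≈ 70.542.

m_Z ≈ 70.54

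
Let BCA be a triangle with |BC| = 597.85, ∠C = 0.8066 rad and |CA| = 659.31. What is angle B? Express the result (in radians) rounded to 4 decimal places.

By the law of cosines, |AB|² = |BC|² + |CA|² − 2·|BC|·|CA|·cos C = 2.4662e+05, so |AB| ≈ 496.61.
Law of cosines again: cos B = (|AB|² + |BC|² − |CA|²)/(2·|AB|·|BC|) ≈ 0.28521, so ∠B ≈ 1.2816 rad.

1.2816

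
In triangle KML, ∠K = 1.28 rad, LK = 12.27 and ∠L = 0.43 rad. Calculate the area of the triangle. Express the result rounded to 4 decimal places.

The third angle is ∠M = π − ∠L − ∠K = 1.432 rad.
Law of sines: ML = LK·sin K/sin M ≈ 11.87.
Law of sines: KM = LK·sin L/sin M ≈ 5.165.
Area = ½·LK·ML·sin L ≈ 30.357.

30.3567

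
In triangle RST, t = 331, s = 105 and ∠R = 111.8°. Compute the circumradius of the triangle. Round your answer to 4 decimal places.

By the law of cosines, r² = s² + t² − 2·s·t·cos R = 1.464e+05, so r ≈ 382.62.
Area = ½·s·t·sin R ≈ 16135.
Circumradius = r/(2 sin R) ≈ 206.05.

206.0464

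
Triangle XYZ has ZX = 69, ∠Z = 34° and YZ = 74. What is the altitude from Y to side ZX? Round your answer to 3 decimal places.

h_Y ≈ 41.380

By the law of cosines, XY² = YZ² + ZX² − 2·YZ·ZX·cos Z = 1770.9, so XY ≈ 42.082.
Area = ½·YZ·ZX·sin Z ≈ 1427.6.
The altitude from Y has length 2·area/ZX ≈ 41.38.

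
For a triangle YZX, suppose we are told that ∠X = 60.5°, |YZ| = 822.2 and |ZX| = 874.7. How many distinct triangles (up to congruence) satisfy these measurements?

|ZX|·sin X = 874.7·sin(60.5°) ≈ 761.3.
Since |ZX| sin X < |YZ| < |ZX| (761.3 < 822.2 < 874.7), two triangles exist.

2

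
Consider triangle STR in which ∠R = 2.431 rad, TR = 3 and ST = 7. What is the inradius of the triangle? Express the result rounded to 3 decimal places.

Law of sines: sin S = TR·sin R/ST ≈ 0.27955.
Since ST ≥ TR, only the acute value applies: ∠S ≈ 0.283 rad.
Then ∠T = π − ∠R − ∠S ≈ 0.427 rad.
Law of sines gives RS = ST·sin T/sin R ≈ 4.447.
Area = ½·ST·TR·sin T ≈ 4.351.
Semiperimeter s = (3+4.447+7)/2 = 7.2235.
Inradius = area/s = 4.351/7.2235 ≈ 0.60235.

0.602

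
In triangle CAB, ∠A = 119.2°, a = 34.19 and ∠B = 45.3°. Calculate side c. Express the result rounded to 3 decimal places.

The third angle is ∠C = 180° − ∠A − ∠B = 15.50°.
Law of sines: c = a·sin C/sin A ≈ 10.467.

10.467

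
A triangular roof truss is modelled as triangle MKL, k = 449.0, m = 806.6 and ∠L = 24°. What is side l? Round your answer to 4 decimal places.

By the law of cosines, l² = m² + k² − 2·m·k·cos L = 1.905e+05, so l ≈ 436.46.

436.4620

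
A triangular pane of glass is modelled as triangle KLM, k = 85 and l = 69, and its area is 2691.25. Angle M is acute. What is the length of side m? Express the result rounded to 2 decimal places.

From area = ½·k·l·sin M, we get sin M = 2·area/(k·l) ≈ 0.91773.
Taking the acute solution, ∠M ≈ 66.60°.
Law of cosines then gives m ≈ 85.597.

85.60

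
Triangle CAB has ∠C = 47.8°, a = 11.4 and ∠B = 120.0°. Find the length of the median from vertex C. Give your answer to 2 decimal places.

The third angle is ∠A = 180° − ∠B − ∠C = 12.20°.
Law of sines: c = a·sin C/sin A ≈ 39.963.
Law of sines: b = a·sin B/sin A ≈ 46.718.
Median from C: ½√(2·a² + 2·b² − c²) ≈ 27.514.

27.51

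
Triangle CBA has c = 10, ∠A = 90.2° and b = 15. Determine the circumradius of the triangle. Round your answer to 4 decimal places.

9.0284

By the law of cosines, a² = c² + b² − 2·c·b·cos A = 326.05, so a ≈ 18.057.
Area = ½·c·b·sin A ≈ 75.
Circumradius = a/(2 sin A) ≈ 9.0284.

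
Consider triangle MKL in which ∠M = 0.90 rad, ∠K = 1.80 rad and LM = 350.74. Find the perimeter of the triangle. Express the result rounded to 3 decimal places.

The third angle is ∠L = π − ∠M − ∠K = 0.442 rad.
Law of sines: KL = LM·sin M/sin K ≈ 282.12.
Law of sines: MK = LM·sin L/sin K ≈ 153.92.
Semiperimeter s = (282.12+350.74+153.92)/2 = 393.39.
Perimeter = 282.12 + 350.74 + 153.92 = 786.79.

perimeter ≈ 786.787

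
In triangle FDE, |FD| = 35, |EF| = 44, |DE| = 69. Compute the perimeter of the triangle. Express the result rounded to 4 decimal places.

148.0000

Perimeter = 69 + 44 + 35 = 148.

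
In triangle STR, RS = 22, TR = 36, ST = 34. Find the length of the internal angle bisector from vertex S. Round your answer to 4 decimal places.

20.9494

By the law of cosines, cos S = (RS² + ST² − TR²) / (2·RS·ST) ≈ 0.22995, so ∠S ≈ 76.71°.
The bisector from S has length 2·RS·ST·cos(∠S/2)/(RS+ST) ≈ 20.949.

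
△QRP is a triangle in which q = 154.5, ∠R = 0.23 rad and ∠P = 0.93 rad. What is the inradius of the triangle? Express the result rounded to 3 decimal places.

14.506

The third angle is ∠Q = π − ∠R − ∠P = 1.982 rad.
Law of sines: r = q·sin R/sin Q ≈ 38.419.
Law of sines: p = q·sin P/sin Q ≈ 135.09.
Area = ½·q·r·sin P ≈ 2379.1.
Semiperimeter s = (154.5+38.419+135.09)/2 = 164.
Inradius = area/s = 2379.1/164 ≈ 14.506.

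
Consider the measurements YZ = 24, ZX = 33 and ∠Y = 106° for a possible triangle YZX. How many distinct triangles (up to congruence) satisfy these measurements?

1

YZ·sin Y = 24·sin(106°) ≈ 23.07.
Since ∠Y is not acute, a triangle exists only if ZX > YZ; here ZX > YZ, so there is exactly one triangle.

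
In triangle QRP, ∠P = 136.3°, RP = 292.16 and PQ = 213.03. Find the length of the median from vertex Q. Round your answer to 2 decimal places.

m_Q ≈ 334.24

By the law of cosines, QR² = RP² + PQ² − 2·RP·PQ·cos P = 2.2073e+05, so QR ≈ 469.82.
Median from Q: ½√(2·PQ² + 2·QR² − RP²) ≈ 334.24.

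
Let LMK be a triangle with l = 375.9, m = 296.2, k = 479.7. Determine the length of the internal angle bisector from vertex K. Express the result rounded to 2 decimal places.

t_K ≈ 233.71

By the law of cosines, cos K = (l² + m² − k²) / (2·l·m) ≈ -0.00484, so ∠K ≈ 90.28°.
The bisector from K has length 2·l·m·cos(∠K/2)/(l+m) ≈ 233.71.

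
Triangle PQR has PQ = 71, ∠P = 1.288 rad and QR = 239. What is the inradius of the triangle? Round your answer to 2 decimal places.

Law of sines: sin R = PQ·sin P/QR ≈ 0.28527.
Since QR ≥ PQ, only the acute value applies: ∠R ≈ 0.289 rad.
Then ∠Q = π − ∠P − ∠R ≈ 1.564 rad.
Law of sines gives RP = QR·sin Q/sin P ≈ 248.88.
Area = ½·QR·PQ·sin Q ≈ 8484.3.
Semiperimeter s = (239+248.88+71)/2 = 279.44.
Inradius = area/s = 8484.3/279.44 ≈ 30.362.

r ≈ 30.36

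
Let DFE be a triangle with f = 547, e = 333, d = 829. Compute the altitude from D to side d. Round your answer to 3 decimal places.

Semiperimeter s = (829 + 547 + 333)/2 = 854.5.
Heron's formula: area = √(854.5·25.5·307.5·521.5) ≈ 59112.
The altitude from D has length 2·area/d ≈ 142.61.

142.610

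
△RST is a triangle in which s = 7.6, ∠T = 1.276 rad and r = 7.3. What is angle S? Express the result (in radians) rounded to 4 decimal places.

By the law of cosines, t² = r² + s² − 2·r·s·cos T = 78.811, so t ≈ 8.8776.
Law of cosines again: cos S = (t² + r² − s²)/(2·t·r) ≈ 0.57356, so ∠S ≈ 0.960 rad.

∠S ≈ 0.9599 rad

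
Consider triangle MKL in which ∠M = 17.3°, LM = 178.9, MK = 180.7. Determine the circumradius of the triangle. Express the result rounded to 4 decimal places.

R ≈ 90.9835

By the law of cosines, KL² = LM² + MK² − 2·LM·MK·cos M = 2928.2, so KL ≈ 54.112.
Area = ½·LM·MK·sin M ≈ 4806.7.
Circumradius = KL/(2 sin M) ≈ 90.984.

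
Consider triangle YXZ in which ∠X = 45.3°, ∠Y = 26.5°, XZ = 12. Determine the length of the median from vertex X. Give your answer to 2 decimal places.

m_X ≈ 17.52

The third angle is ∠Z = 180° − ∠Y − ∠X = 108.20°.
Law of sines: ZY = XZ·sin X/sin Y ≈ 19.116.
Law of sines: YX = XZ·sin Z/sin Y ≈ 25.548.
Median from X: ½√(2·YX² + 2·XZ² − ZY²) ≈ 17.522.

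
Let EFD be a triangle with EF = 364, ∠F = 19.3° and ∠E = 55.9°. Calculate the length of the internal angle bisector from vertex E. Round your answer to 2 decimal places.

t_E ≈ 163.83

The third angle is ∠D = 180° − ∠E − ∠F = 104.80°.
Law of sines: FD = EF·sin E/sin D ≈ 311.76.
Law of sines: DE = EF·sin F/sin D ≈ 124.44.
The bisector from E has length 2·DE·EF·cos(∠E/2)/(DE+EF) ≈ 163.83.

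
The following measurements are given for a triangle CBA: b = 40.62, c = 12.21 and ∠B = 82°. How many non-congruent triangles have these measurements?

c·sin B = 12.21·sin(82°) ≈ 12.09.
Since b ≥ c, exactly one triangle exists.

1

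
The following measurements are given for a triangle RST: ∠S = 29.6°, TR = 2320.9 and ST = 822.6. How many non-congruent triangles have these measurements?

1

ST·sin S = 822.6·sin(29.6°) ≈ 406.3.
Since TR ≥ ST, exactly one triangle exists.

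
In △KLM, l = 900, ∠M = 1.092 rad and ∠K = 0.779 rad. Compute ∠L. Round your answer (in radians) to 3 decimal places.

The third angle is ∠L = π − ∠M − ∠K = 1.271 rad.

∠L ≈ 1.271 rad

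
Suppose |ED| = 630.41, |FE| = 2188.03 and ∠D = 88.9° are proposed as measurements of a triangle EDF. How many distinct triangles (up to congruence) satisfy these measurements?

1

|ED|·sin D = 630.41·sin(88.9°) ≈ 630.3.
Since |FE| ≥ |ED|, exactly one triangle exists.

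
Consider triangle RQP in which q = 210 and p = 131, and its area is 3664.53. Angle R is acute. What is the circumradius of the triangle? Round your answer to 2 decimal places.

170.25

From area = ½·q·p·sin R, we get sin R = 2·area/(q·p) ≈ 0.26641.
Taking the acute solution, ∠R ≈ 15.45°.
Law of cosines then gives r ≈ 90.717.
Circumradius = r/(2 sin R) ≈ 170.25.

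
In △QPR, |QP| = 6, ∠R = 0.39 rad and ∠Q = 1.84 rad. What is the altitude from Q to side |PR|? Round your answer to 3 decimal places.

4.743

The third angle is ∠P = π − ∠R − ∠Q = 0.912 rad.
Law of sines: |PR| = |QP|·sin Q/sin R ≈ 15.213.
Law of sines: |RQ| = |QP|·sin P/sin R ≈ 12.475.
Area = ½·|QP|·|PR|·sin P ≈ 36.077.
The altitude from Q has length 2·area/|PR| ≈ 4.7429.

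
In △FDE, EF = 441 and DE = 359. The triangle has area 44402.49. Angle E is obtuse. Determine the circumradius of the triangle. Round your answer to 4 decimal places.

From area = ½·DE·EF·sin E, we get sin E = 2·area/(DE·EF) ≈ 0.56092.
Taking the obtuse solution, ∠E ≈ 145.88°.
Law of cosines then gives FD ≈ 765.18.
Circumradius = FD/(2 sin E) ≈ 682.07.

682.0681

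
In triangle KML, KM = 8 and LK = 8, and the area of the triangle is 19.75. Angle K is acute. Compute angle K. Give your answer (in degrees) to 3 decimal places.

From area = ½·LK·KM·sin K, we get sin K = 2·area/(LK·KM) ≈ 0.61719.
Taking the acute solution, ∠K ≈ 38.11°.

∠K ≈ 38.111°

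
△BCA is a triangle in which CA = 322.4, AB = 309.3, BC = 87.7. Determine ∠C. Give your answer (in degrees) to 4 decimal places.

By the law of cosines, cos C = (BC² + CA² − AB²) / (2·BC·CA) ≈ 0.28235, so ∠C ≈ 73.60°.

73.5995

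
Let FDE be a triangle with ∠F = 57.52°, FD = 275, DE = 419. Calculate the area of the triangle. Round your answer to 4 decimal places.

area ≈ 57601.1250

Law of sines: sin E = FD·sin F/DE ≈ 0.55366.
Since DE ≥ FD, only the acute value applies: ∠E ≈ 33.62°.
Then ∠D = 180° − ∠F − ∠E ≈ 88.86°.
Law of sines gives EF = DE·sin D/sin F ≈ 496.6.
Area = ½·DE·FD·sin D ≈ 57601.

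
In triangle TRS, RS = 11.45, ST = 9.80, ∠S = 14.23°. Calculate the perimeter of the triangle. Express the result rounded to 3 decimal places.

By the law of cosines, TR² = RS² + ST² − 2·RS·ST·cos S = 9.6084, so TR ≈ 3.0997.
Semiperimeter s = (11.45+9.8+3.0997)/2 = 12.175.
Perimeter = 11.45 + 9.8 + 3.0997 = 24.35.

24.350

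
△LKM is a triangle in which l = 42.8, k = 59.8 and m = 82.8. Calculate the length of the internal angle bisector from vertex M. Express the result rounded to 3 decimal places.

By the law of cosines, cos M = (l² + k² − m²) / (2·l·k) ≈ -0.28287, so ∠M ≈ 1.8576 rad.
The bisector from M has length 2·l·k·cos(∠M/2)/(l+k) ≈ 29.875.

t_M ≈ 29.875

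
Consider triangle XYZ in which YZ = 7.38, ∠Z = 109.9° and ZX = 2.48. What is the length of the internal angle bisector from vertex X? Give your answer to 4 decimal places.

3.4215

By the law of cosines, XY² = YZ² + ZX² − 2·YZ·ZX·cos Z = 73.074, so XY ≈ 8.5484.
Law of cosines again: cos X = (ZX² + XY² − YZ²)/(2·ZX·XY) ≈ 0.58397, so ∠X ≈ 54.27°.
The bisector from X has length 2·ZX·XY·cos(∠X/2)/(ZX+XY) ≈ 3.4215.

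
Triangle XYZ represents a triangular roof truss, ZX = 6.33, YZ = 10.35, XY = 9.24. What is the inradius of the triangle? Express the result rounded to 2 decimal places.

Semiperimeter s = (10.35 + 6.33 + 9.24)/2 = 12.96.
Heron's formula: area = √(12.96·2.61·6.63·3.72) ≈ 28.884.
Inradius = area/s = 28.884/12.96 ≈ 2.2287.

r ≈ 2.23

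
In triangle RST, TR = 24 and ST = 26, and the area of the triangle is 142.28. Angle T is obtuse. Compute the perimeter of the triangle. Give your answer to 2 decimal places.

From area = ½·ST·TR·sin T, we get sin T = 2·area/(ST·TR) ≈ 0.45603.
Taking the obtuse solution, ∠T ≈ 152.87°.
Law of cosines then gives RS ≈ 48.607.
Perimeter = 26 + 24 + 48.607 = 98.607.

98.61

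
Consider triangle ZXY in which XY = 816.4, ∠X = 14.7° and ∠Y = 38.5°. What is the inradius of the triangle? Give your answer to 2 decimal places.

76.90

The third angle is ∠Z = 180° − ∠X − ∠Y = 126.80°.
Law of sines: YZ = XY·sin X/sin Z ≈ 258.72.
Law of sines: ZX = XY·sin Y/sin Z ≈ 634.7.
Area = ½·XY·YZ·sin Y ≈ 65744.
Semiperimeter s = (816.4+258.72+634.7)/2 = 854.91.
Inradius = area/s = 65744/854.91 ≈ 76.902.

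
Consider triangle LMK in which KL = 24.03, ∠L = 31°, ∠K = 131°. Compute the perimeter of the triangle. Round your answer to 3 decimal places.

The third angle is ∠M = 180° − ∠K − ∠L = 18.00°.
Law of sines: MK = KL·sin L/sin M ≈ 40.051.
Law of sines: LM = KL·sin K/sin M ≈ 58.688.
Semiperimeter s = (40.051+24.03+58.688)/2 = 61.385.
Perimeter = 40.051 + 24.03 + 58.688 = 122.77.

perimeter ≈ 122.769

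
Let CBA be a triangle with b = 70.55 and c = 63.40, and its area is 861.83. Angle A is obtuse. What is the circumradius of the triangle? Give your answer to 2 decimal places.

From area = ½·c·b·sin A, we get sin A = 2·area/(c·b) ≈ 0.38536.
Taking the obtuse solution, ∠A ≈ 157.33°.
Law of cosines then gives a ≈ 131.35.
Circumradius = a/(2 sin A) ≈ 170.42.

170.42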